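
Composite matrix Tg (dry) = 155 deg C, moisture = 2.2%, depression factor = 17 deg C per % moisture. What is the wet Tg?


Tg_wet = Tg_dry - k*moisture = 155 - 17*2.2 = 117.6 deg C

117.6 deg C


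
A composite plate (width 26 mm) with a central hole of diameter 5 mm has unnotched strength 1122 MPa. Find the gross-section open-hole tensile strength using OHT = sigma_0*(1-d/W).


OHT = sigma_0*(1-d/W) = 1122*(1-5/26) = 906.2 MPa

906.2 MPa


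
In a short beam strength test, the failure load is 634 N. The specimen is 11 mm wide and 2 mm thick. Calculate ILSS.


ILSS = 3F/(4bh) = 3*634/(4*11*2) = 21.61 MPa

21.61 MPa


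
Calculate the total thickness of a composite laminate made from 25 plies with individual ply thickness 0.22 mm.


h = n * t_ply = 25 * 0.22 = 5.5 mm

5.5 mm


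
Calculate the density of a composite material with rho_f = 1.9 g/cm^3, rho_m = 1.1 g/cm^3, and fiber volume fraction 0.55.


rho_c = rho_f*Vf + rho_m*(1-Vf) = 1.9*0.55 + 1.1*0.45 = 1.54 g/cm^3

1.54 g/cm^3


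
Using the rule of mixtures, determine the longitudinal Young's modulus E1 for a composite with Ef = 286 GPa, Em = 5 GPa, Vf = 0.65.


E1 = Ef*Vf + Em*(1-Vf) = 286*0.65 + 5*0.35 = 187.65 GPa

187.65 GPa


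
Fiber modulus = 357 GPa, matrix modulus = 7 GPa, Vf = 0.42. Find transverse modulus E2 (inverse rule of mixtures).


1/E2 = Vf/Ef + (1-Vf)/Em = 0.42/357 + 0.58/7
E2 = 11.9 GPa

11.9 GPa


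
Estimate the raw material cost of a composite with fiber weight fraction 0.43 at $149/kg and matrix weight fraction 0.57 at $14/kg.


Cost = cost_f*Wf + cost_m*Wm = 149*0.43 + 14*0.57 = $72.05/kg

$72.05/kg


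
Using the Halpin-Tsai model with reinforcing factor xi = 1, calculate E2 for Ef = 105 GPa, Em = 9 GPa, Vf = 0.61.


eta = (Ef/Em - 1)/(Ef/Em + xi) = (11.6667 - 1)/(11.6667 + 1) = 0.8421
E2 = Em*(1+xi*eta*Vf)/(1-eta*Vf) = 28.01 GPa

28.01 GPa


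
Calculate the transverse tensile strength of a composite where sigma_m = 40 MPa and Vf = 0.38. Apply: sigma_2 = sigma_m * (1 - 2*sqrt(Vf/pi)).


factor = 1 - 2*sqrt(0.38/pi) = 0.3044
sigma_2 = 40 * 0.3044 = 12.18 MPa

12.18 MPa


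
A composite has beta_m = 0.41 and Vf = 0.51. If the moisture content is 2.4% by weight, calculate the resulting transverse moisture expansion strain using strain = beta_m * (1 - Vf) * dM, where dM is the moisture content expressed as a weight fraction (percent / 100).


dM = 2.4/100 = 0.024
strain = beta_m * (1-Vf) * dM = 0.41 * 0.49 * 0.024 = 0.0048216

0.0048216


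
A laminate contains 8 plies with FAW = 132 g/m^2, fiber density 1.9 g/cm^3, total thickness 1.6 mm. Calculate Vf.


Vf = n * FAW / (rho_f * h * 1000) = 8 * 132 / (1.9 * 1.6 * 1000) = 0.3474

0.3474


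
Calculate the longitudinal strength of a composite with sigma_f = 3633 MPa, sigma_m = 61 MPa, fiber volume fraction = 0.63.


sigma_1 = sigma_f*Vf + sigma_m*(1-Vf) = 3633*0.63 + 61*0.37 = 2311.4 MPa

2311.4 MPa


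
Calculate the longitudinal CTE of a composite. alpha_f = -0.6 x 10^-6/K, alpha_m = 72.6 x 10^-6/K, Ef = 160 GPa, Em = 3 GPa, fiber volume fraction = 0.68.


E1 = Ef*Vf + Em*(1-Vf) = 109.76
alpha_1 = (alpha_f*Ef*Vf + alpha_m*Em*(1-Vf))/E1 = 0.04 x 10^-6/K

0.04 x 10^-6/K


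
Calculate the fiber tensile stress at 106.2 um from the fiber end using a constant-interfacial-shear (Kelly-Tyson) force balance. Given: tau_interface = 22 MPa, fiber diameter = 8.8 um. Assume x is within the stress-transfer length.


Force balance: sigma_f * (pi*d^2/4) = tau * (pi*d) * x  ->  sigma_f = 4 * tau * x / d
sigma_f = 4 * 22 * 106.2 / 8.8 = 1062.0 MPa

1062.0 MPa


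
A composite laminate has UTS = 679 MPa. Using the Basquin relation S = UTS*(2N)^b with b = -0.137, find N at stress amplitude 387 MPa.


N = 0.5 * (S/UTS)^(1/b) = 0.5 * (387/679)^(1/-0.137) = 30.2797 cycles

30.2797 cycles


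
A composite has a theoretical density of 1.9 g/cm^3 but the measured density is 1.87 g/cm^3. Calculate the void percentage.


Void% = (rho_theo - rho_actual)/rho_theo * 100 = (1.9 - 1.87)/1.9 * 100 = 1.58%

1.58%


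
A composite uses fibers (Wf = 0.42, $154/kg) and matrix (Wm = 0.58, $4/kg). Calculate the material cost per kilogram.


Cost = cost_f*Wf + cost_m*Wm = 154*0.42 + 4*0.58 = $67.0/kg

$67.0/kg


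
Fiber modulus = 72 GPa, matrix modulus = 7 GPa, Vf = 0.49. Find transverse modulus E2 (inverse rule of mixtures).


1/E2 = Vf/Ef + (1-Vf)/Em = 0.49/72 + 0.51/7
E2 = 12.55 GPa

12.55 GPa


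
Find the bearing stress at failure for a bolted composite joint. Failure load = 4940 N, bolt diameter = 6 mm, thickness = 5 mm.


sigma_br = F/(d*h) = 4940/(6*5) = 164.7 MPa

164.7 MPa


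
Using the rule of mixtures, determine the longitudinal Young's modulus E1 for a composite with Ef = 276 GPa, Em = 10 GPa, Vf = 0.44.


E1 = Ef*Vf + Em*(1-Vf) = 276*0.44 + 10*0.56 = 127.04 GPa

127.04 GPa


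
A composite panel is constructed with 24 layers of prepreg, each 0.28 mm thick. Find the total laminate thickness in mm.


h = n * t_ply = 24 * 0.28 = 6.72 mm

6.72 mm


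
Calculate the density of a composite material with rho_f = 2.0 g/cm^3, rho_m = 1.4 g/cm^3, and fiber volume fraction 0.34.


rho_c = rho_f*Vf + rho_m*(1-Vf) = 2.0*0.34 + 1.4*0.66 = 1.604 g/cm^3

1.604 g/cm^3


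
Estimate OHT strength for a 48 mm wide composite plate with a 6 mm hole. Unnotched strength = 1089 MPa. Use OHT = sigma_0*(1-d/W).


OHT = sigma_0*(1-d/W) = 1089*(1-6/48) = 952.9 MPa

952.9 MPa


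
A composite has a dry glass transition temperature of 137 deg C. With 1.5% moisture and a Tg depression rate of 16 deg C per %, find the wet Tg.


Tg_wet = Tg_dry - k*moisture = 137 - 16*1.5 = 113.0 deg C

113.0 deg C


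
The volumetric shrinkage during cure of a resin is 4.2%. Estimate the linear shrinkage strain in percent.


Linear shrinkage ≈ vol_shrink/3 = 4.2/3 = 1.4%

1.4%


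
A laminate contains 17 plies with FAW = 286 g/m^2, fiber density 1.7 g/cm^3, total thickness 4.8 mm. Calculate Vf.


Vf = n * FAW / (rho_f * h * 1000) = 17 * 286 / (1.7 * 4.8 * 1000) = 0.5958

0.5958


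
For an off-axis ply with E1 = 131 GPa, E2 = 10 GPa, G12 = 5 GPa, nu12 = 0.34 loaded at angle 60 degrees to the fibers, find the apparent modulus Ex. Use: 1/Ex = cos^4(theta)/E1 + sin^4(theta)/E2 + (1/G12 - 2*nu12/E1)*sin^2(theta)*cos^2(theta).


cos^4(60) = 0.0625, sin^4(60) = 0.5625, sin^2(60)*cos^2(60) = 0.1875
1/G12 - 2*nu12/E1 = 1/5 - 2*0.34/131 = 0.194809 GPa^-1
1/Ex = 0.0625/131 + 0.5625/10 + 0.194809*0.1875 = 0.0932538 GPa^-1
Ex = 10.72 GPa

10.72 GPa


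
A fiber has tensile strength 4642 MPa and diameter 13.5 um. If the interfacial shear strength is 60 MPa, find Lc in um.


Lc = sigma_f * d / (2 * tau_i) = 4642 * 13.5 / (2 * 60) = 522.2 um

522.2 um


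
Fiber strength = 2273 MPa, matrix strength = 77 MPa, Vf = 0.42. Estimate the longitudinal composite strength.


sigma_1 = sigma_f*Vf + sigma_m*(1-Vf) = 2273*0.42 + 77*0.58 = 999.3 MPa

999.3 MPa


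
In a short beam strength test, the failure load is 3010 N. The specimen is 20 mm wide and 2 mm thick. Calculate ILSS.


ILSS = 3F/(4bh) = 3*3010/(4*20*2) = 56.44 MPa

56.44 MPa


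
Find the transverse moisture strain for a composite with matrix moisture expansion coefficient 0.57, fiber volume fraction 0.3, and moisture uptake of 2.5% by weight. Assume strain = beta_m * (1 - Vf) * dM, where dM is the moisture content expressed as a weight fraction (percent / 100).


dM = 2.5/100 = 0.025
strain = beta_m * (1-Vf) * dM = 0.57 * 0.7 * 0.025 = 0.009975

0.009975


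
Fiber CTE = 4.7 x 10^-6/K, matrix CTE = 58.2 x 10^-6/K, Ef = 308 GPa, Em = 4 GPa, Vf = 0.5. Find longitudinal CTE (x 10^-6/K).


E1 = Ef*Vf + Em*(1-Vf) = 156.0
alpha_1 = (alpha_f*Ef*Vf + alpha_m*Em*(1-Vf))/E1 = 5.39 x 10^-6/K

5.39 x 10^-6/K


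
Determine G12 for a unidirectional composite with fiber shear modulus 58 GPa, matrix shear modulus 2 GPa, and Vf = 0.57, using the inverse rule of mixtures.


1/G12 = Vf/Gf + (1-Vf)/Gm = 0.57/58 + 0.43/2
G12 = 4.45 GPa

4.45 GPa


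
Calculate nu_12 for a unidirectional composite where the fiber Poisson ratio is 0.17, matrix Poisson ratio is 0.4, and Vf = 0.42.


nu_12 = nu_f*Vf + nu_m*(1-Vf) = 0.17*0.42 + 0.4*0.58 = 0.3034

0.3034


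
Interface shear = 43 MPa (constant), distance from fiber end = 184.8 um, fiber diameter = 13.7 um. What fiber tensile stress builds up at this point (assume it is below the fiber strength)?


Force balance: sigma_f * (pi*d^2/4) = tau * (pi*d) * x  ->  sigma_f = 4 * tau * x / d
sigma_f = 4 * 43 * 184.8 / 13.7 = 2320.1 MPa

2320.1 MPa


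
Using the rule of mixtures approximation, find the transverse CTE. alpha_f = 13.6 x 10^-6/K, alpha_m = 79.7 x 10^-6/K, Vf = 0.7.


alpha_2 = alpha_f*Vf + alpha_m*(1-Vf) = 13.6*0.7 + 79.7*0.3 = 33.4 x 10^-6/K

33.4 x 10^-6/K


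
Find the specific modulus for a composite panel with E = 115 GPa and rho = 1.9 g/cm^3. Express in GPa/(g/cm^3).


Specific stiffness = E/rho = 115/1.9 = 60.5 GPa/(g/cm^3)

60.5 GPa/(g/cm^3)


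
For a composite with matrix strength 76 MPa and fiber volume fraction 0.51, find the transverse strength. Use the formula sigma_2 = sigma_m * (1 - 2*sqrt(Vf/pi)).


factor = 1 - 2*sqrt(0.51/pi) = 0.1942
sigma_2 = 76 * 0.1942 = 14.76 MPa

14.76 MPa


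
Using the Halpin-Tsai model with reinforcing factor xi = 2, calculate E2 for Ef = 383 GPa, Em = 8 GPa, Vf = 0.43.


eta = (Ef/Em - 1)/(Ef/Em + xi) = (47.875 - 1)/(47.875 + 2) = 0.9398
E2 = Em*(1+xi*eta*Vf)/(1-eta*Vf) = 24.28 GPa

24.28 GPa


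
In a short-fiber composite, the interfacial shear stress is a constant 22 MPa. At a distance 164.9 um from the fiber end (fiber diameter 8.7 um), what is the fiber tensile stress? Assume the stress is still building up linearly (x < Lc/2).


Force balance: sigma_f * (pi*d^2/4) = tau * (pi*d) * x  ->  sigma_f = 4 * tau * x / d
sigma_f = 4 * 22 * 164.9 / 8.7 = 1668.0 MPa

1668.0 MPa


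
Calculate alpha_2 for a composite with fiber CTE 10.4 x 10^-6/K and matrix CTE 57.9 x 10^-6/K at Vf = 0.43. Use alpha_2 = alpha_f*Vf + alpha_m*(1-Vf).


alpha_2 = alpha_f*Vf + alpha_m*(1-Vf) = 10.4*0.43 + 57.9*0.57 = 37.5 x 10^-6/K

37.5 x 10^-6/K


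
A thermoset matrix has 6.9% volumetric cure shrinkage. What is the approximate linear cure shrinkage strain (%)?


Linear shrinkage ≈ vol_shrink/3 = 6.9/3 = 2.3%

2.3%


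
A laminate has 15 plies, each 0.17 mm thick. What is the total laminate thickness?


h = n * t_ply = 15 * 0.17 = 2.55 mm

2.55 mm


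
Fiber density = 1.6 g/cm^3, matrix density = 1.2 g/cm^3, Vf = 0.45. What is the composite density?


rho_c = rho_f*Vf + rho_m*(1-Vf) = 1.6*0.45 + 1.2*0.55 = 1.38 g/cm^3

1.38 g/cm^3


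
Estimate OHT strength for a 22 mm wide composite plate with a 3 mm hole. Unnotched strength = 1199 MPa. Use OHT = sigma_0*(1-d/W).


OHT = sigma_0*(1-d/W) = 1199*(1-3/22) = 1035.5 MPa

1035.5 MPa


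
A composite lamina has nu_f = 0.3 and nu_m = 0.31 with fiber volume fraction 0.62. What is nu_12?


nu_12 = nu_f*Vf + nu_m*(1-Vf) = 0.3*0.62 + 0.31*0.38 = 0.3038

0.3038


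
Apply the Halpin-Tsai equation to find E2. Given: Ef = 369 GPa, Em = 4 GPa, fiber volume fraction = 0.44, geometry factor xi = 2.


eta = (Ef/Em - 1)/(Ef/Em + xi) = (92.25 - 1)/(92.25 + 2) = 0.9682
E2 = Em*(1+xi*eta*Vf)/(1-eta*Vf) = 12.91 GPa

12.91 GPa


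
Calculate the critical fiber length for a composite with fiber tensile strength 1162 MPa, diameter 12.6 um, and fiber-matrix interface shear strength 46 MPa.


Lc = sigma_f * d / (2 * tau_i) = 1162 * 12.6 / (2 * 46) = 159.1 um

159.1 um


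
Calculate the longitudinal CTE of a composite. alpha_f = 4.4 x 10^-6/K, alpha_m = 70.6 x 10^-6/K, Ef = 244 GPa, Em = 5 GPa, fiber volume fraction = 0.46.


E1 = Ef*Vf + Em*(1-Vf) = 114.94
alpha_1 = (alpha_f*Ef*Vf + alpha_m*Em*(1-Vf))/E1 = 5.96 x 10^-6/K

5.96 x 10^-6/K


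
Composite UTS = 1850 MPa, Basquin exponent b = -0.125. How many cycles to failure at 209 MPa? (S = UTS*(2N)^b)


N = 0.5 * (S/UTS)^(1/b) = 0.5 * (209/1850)^(1/-0.125) = 1.8844e+07 cycles

1.8844e+07 cycles


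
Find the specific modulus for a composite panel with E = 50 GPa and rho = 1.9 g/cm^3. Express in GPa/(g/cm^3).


Specific stiffness = E/rho = 50/1.9 = 26.3 GPa/(g/cm^3)

26.3 GPa/(g/cm^3)


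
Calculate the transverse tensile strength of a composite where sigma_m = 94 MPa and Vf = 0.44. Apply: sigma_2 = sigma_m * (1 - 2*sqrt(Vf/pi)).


factor = 1 - 2*sqrt(0.44/pi) = 0.2515
sigma_2 = 94 * 0.2515 = 23.64 MPa

23.64 MPa


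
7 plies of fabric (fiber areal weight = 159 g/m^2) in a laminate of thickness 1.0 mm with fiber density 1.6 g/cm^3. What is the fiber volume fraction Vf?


Vf = n * FAW / (rho_f * h * 1000) = 7 * 159 / (1.6 * 1.0 * 1000) = 0.6956

0.6956


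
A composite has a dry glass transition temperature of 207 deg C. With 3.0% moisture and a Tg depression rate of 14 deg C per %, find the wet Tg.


Tg_wet = Tg_dry - k*moisture = 207 - 14*3.0 = 165.0 deg C

165.0 deg C


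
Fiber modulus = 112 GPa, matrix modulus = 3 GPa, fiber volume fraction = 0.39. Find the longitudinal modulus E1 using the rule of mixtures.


E1 = Ef*Vf + Em*(1-Vf) = 112*0.39 + 3*0.61 = 45.51 GPa

45.51 GPa


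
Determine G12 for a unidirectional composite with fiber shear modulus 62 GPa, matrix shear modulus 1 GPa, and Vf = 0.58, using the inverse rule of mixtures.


1/G12 = Vf/Gf + (1-Vf)/Gm = 0.58/62 + 0.42/1
G12 = 2.33 GPa

2.33 GPa


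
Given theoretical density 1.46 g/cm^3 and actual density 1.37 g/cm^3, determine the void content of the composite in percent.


Void% = (rho_theo - rho_actual)/rho_theo * 100 = (1.46 - 1.37)/1.46 * 100 = 6.16%

6.16%


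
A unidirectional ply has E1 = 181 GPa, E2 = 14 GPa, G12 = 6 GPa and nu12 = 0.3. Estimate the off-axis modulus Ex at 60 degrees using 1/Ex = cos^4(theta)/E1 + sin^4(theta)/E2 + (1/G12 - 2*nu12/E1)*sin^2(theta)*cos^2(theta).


cos^4(60) = 0.0625, sin^4(60) = 0.5625, sin^2(60)*cos^2(60) = 0.1875
1/G12 - 2*nu12/E1 = 1/6 - 2*0.3/181 = 0.163352 GPa^-1
1/Ex = 0.0625/181 + 0.5625/14 + 0.163352*0.1875 = 0.0711523 GPa^-1
Ex = 14.05 GPa

14.05 GPa


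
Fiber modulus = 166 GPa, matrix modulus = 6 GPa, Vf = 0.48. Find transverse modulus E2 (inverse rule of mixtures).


1/E2 = Vf/Ef + (1-Vf)/Em = 0.48/166 + 0.52/6
E2 = 11.17 GPa

11.17 GPa


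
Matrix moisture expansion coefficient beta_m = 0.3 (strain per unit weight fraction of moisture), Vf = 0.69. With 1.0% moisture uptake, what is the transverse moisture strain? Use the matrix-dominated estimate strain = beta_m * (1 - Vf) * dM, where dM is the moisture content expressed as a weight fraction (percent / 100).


dM = 1.0/100 = 0.01
strain = beta_m * (1-Vf) * dM = 0.3 * 0.31 * 0.01 = 0.00093

0.00093


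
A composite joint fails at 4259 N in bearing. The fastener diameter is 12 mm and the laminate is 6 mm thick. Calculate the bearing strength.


sigma_br = F/(d*h) = 4259/(12*6) = 59.2 MPa

59.2 MPa


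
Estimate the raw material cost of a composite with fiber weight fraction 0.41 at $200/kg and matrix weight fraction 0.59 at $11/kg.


Cost = cost_f*Wf + cost_m*Wm = 200*0.41 + 11*0.59 = $88.49/kg

$88.49/kg


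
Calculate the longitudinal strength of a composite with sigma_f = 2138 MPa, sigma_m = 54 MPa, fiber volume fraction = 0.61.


sigma_1 = sigma_f*Vf + sigma_m*(1-Vf) = 2138*0.61 + 54*0.39 = 1325.2 MPa

1325.2 MPa


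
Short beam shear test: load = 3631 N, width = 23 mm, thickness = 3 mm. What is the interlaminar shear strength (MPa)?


ILSS = 3F/(4bh) = 3*3631/(4*23*3) = 39.47 MPa

39.47 MPa


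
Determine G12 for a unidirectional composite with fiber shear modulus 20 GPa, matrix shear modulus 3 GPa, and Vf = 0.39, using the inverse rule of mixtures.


1/G12 = Vf/Gf + (1-Vf)/Gm = 0.39/20 + 0.61/3
G12 = 4.49 GPa

4.49 GPa


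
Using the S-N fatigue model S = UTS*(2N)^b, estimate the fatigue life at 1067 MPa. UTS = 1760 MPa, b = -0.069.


N = 0.5 * (S/UTS)^(1/b) = 0.5 * (1067/1760)^(1/-0.069) = 706.2275 cycles

706.2275 cycles


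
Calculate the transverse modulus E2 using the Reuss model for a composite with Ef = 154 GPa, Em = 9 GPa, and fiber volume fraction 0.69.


1/E2 = Vf/Ef + (1-Vf)/Em = 0.69/154 + 0.31/9
E2 = 25.69 GPa

25.69 GPa


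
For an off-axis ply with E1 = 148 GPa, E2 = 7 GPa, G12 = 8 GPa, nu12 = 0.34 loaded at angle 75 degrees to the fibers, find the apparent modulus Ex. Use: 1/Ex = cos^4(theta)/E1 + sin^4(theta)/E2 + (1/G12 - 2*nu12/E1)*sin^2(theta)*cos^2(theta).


cos^4(75) = 0.004487, sin^4(75) = 0.870513, sin^2(75)*cos^2(75) = 0.0625
1/G12 - 2*nu12/E1 = 1/8 - 2*0.34/148 = 0.120405 GPa^-1
1/Ex = 0.004487/148 + 0.870513/7 + 0.120405*0.0625 = 0.1319146 GPa^-1
Ex = 7.58 GPa

7.58 GPa


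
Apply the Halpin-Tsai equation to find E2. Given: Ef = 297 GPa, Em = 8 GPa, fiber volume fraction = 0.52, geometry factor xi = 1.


eta = (Ef/Em - 1)/(Ef/Em + xi) = (37.125 - 1)/(37.125 + 1) = 0.9475
E2 = Em*(1+xi*eta*Vf)/(1-eta*Vf) = 23.54 GPa

23.54 GPa


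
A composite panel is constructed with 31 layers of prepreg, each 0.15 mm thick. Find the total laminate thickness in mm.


h = n * t_ply = 31 * 0.15 = 4.65 mm

4.65 mm


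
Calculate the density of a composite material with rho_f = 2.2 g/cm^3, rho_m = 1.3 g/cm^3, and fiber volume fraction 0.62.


rho_c = rho_f*Vf + rho_m*(1-Vf) = 2.2*0.62 + 1.3*0.38 = 1.858 g/cm^3

1.858 g/cm^3


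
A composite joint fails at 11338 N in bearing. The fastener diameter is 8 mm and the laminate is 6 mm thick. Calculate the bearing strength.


sigma_br = F/(d*h) = 11338/(8*6) = 236.2 MPa

236.2 MPa


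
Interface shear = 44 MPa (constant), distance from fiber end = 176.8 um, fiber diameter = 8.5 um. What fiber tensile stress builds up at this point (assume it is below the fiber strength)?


Force balance: sigma_f * (pi*d^2/4) = tau * (pi*d) * x  ->  sigma_f = 4 * tau * x / d
sigma_f = 4 * 44 * 176.8 / 8.5 = 3660.8 MPa

3660.8 MPa


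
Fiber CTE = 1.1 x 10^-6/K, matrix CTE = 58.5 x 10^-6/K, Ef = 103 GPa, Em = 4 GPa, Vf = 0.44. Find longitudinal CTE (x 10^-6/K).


E1 = Ef*Vf + Em*(1-Vf) = 47.56
alpha_1 = (alpha_f*Ef*Vf + alpha_m*Em*(1-Vf))/E1 = 3.8 x 10^-6/K

3.8 x 10^-6/K


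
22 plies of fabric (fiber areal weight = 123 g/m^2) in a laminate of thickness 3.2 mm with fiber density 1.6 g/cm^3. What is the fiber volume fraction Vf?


Vf = n * FAW / (rho_f * h * 1000) = 22 * 123 / (1.6 * 3.2 * 1000) = 0.5285

0.5285


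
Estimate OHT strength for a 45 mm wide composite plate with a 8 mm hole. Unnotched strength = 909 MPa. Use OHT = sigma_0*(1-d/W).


OHT = sigma_0*(1-d/W) = 909*(1-8/45) = 747.4 MPa

747.4 MPa


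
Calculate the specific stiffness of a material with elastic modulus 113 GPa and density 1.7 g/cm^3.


Specific stiffness = E/rho = 113/1.7 = 66.5 GPa/(g/cm^3)

66.5 GPa/(g/cm^3)


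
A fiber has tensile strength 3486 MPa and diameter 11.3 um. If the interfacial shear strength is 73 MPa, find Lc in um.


Lc = sigma_f * d / (2 * tau_i) = 3486 * 11.3 / (2 * 73) = 269.8 um

269.8 um


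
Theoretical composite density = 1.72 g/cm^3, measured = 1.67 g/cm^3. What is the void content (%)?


Void% = (rho_theo - rho_actual)/rho_theo * 100 = (1.72 - 1.67)/1.72 * 100 = 2.91%

2.91%


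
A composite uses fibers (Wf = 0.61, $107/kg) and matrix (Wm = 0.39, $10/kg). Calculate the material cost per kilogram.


Cost = cost_f*Wf + cost_m*Wm = 107*0.61 + 10*0.39 = $69.17/kg

$69.17/kg


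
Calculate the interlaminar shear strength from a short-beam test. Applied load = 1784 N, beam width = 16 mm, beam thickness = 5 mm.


ILSS = 3F/(4bh) = 3*1784/(4*16*5) = 16.73 MPa

16.73 MPa


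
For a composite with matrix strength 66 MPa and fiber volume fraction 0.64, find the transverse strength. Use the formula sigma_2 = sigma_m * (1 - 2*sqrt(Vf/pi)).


factor = 1 - 2*sqrt(0.64/pi) = 0.0973
sigma_2 = 66 * 0.0973 = 6.42 MPa

6.42 MPa


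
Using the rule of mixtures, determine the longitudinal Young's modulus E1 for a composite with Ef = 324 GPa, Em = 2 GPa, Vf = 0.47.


E1 = Ef*Vf + Em*(1-Vf) = 324*0.47 + 2*0.53 = 153.34 GPa

153.34 GPa


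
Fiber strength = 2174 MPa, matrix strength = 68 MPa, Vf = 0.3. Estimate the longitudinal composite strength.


sigma_1 = sigma_f*Vf + sigma_m*(1-Vf) = 2174*0.3 + 68*0.7 = 699.8 MPa

699.8 MPa


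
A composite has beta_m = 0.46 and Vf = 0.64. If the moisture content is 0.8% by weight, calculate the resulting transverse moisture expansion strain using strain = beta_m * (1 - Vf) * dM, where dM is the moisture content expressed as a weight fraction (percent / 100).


dM = 0.8/100 = 0.008
strain = beta_m * (1-Vf) * dM = 0.46 * 0.36 * 0.008 = 0.0013248

0.0013248


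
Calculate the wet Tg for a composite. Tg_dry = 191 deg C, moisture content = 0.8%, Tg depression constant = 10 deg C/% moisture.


Tg_wet = Tg_dry - k*moisture = 191 - 10*0.8 = 183.0 deg C

183.0 deg C


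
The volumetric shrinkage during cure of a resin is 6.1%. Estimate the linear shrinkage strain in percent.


Linear shrinkage ≈ vol_shrink/3 = 6.1/3 = 2.033%

2.033%


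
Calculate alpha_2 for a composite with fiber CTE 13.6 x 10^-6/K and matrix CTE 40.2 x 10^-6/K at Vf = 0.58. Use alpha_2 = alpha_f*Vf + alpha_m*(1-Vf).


alpha_2 = alpha_f*Vf + alpha_m*(1-Vf) = 13.6*0.58 + 40.2*0.42 = 24.8 x 10^-6/K

24.8 x 10^-6/K


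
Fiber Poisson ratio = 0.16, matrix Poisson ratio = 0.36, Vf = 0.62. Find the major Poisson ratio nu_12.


nu_12 = nu_f*Vf + nu_m*(1-Vf) = 0.16*0.62 + 0.36*0.38 = 0.236

0.236


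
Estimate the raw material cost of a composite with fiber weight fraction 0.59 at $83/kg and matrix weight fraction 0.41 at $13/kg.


Cost = cost_f*Wf + cost_m*Wm = 83*0.59 + 13*0.41 = $54.3/kg

$54.3/kg


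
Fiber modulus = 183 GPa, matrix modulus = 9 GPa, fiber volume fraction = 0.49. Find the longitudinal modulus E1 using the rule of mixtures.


E1 = Ef*Vf + Em*(1-Vf) = 183*0.49 + 9*0.51 = 94.26 GPa

94.26 GPa


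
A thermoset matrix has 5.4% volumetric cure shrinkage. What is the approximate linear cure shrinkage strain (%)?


Linear shrinkage ≈ vol_shrink/3 = 5.4/3 = 1.8%

1.8%


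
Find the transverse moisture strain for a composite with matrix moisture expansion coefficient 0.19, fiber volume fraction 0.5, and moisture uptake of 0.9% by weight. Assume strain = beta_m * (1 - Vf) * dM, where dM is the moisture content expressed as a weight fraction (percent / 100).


dM = 0.9/100 = 0.009
strain = beta_m * (1-Vf) * dM = 0.19 * 0.5 * 0.009 = 0.000855

0.000855


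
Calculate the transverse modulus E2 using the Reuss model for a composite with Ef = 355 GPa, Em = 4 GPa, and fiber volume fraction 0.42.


1/E2 = Vf/Ef + (1-Vf)/Em = 0.42/355 + 0.58/4
E2 = 6.84 GPa

6.84 GPa


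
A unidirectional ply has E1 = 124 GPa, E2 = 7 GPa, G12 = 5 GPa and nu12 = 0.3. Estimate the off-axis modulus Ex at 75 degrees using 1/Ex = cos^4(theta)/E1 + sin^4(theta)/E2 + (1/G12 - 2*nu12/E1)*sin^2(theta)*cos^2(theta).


cos^4(75) = 0.004487, sin^4(75) = 0.870513, sin^2(75)*cos^2(75) = 0.0625
1/G12 - 2*nu12/E1 = 1/5 - 2*0.3/124 = 0.195161 GPa^-1
1/Ex = 0.004487/124 + 0.870513/7 + 0.195161*0.0625 = 0.1365927 GPa^-1
Ex = 7.32 GPa

7.32 GPa


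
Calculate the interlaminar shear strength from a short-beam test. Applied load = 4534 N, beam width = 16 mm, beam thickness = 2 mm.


ILSS = 3F/(4bh) = 3*4534/(4*16*2) = 106.27 MPa

106.27 MPa


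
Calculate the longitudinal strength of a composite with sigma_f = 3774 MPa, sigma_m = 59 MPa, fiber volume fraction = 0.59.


sigma_1 = sigma_f*Vf + sigma_m*(1-Vf) = 3774*0.59 + 59*0.41 = 2250.9 MPa

2250.9 MPa


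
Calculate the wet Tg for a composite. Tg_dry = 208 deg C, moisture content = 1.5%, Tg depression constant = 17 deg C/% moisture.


Tg_wet = Tg_dry - k*moisture = 208 - 17*1.5 = 182.5 deg C

182.5 deg C


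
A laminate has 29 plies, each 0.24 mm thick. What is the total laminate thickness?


h = n * t_ply = 29 * 0.24 = 6.96 mm

6.96 mm


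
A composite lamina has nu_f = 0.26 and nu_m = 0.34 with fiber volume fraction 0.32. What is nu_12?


nu_12 = nu_f*Vf + nu_m*(1-Vf) = 0.26*0.32 + 0.34*0.68 = 0.3144

0.3144


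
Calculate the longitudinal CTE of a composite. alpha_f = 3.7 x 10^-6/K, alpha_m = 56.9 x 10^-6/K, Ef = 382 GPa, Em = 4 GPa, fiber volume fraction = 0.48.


E1 = Ef*Vf + Em*(1-Vf) = 185.44
alpha_1 = (alpha_f*Ef*Vf + alpha_m*Em*(1-Vf))/E1 = 4.3 x 10^-6/K

4.3 x 10^-6/K


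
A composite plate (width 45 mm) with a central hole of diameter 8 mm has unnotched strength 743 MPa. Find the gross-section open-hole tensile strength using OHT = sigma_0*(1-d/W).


OHT = sigma_0*(1-d/W) = 743*(1-8/45) = 610.9 MPa

610.9 MPa


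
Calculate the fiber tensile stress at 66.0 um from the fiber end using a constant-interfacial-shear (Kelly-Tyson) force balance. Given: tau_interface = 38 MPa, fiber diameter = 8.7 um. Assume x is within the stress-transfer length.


Force balance: sigma_f * (pi*d^2/4) = tau * (pi*d) * x  ->  sigma_f = 4 * tau * x / d
sigma_f = 4 * 38 * 66.0 / 8.7 = 1153.1 MPa

1153.1 MPa


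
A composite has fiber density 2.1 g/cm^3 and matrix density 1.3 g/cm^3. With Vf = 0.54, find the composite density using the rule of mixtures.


rho_c = rho_f*Vf + rho_m*(1-Vf) = 2.1*0.54 + 1.3*0.46 = 1.732 g/cm^3

1.732 g/cm^3


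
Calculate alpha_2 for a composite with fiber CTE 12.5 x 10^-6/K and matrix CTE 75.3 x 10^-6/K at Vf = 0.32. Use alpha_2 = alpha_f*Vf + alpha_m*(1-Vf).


alpha_2 = alpha_f*Vf + alpha_m*(1-Vf) = 12.5*0.32 + 75.3*0.68 = 55.2 x 10^-6/K

55.2 x 10^-6/K


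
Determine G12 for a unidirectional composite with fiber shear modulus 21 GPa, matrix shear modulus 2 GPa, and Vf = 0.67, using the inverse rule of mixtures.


1/G12 = Vf/Gf + (1-Vf)/Gm = 0.67/21 + 0.33/2
G12 = 5.08 GPa

5.08 GPa


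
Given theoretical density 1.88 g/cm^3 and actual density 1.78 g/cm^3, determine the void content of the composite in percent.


Void% = (rho_theo - rho_actual)/rho_theo * 100 = (1.88 - 1.78)/1.88 * 100 = 5.32%

5.32%


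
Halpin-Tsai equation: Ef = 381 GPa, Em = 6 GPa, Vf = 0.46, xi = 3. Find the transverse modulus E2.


eta = (Ef/Em - 1)/(Ef/Em + xi) = (63.5 - 1)/(63.5 + 3) = 0.9398
E2 = Em*(1+xi*eta*Vf)/(1-eta*Vf) = 24.28 GPa

24.28 GPa


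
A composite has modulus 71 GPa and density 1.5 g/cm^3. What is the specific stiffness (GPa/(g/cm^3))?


Specific stiffness = E/rho = 71/1.5 = 47.3 GPa/(g/cm^3)

47.3 GPa/(g/cm^3)


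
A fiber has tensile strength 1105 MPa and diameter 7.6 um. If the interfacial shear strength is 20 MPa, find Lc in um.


Lc = sigma_f * d / (2 * tau_i) = 1105 * 7.6 / (2 * 20) = 210.0 um

210.0 um


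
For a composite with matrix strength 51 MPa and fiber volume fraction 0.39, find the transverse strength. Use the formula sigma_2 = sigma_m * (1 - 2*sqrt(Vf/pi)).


factor = 1 - 2*sqrt(0.39/pi) = 0.2953
sigma_2 = 51 * 0.2953 = 15.06 MPa

15.06 MPa


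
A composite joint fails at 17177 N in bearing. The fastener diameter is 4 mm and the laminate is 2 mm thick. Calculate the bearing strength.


sigma_br = F/(d*h) = 17177/(4*2) = 2147.1 MPa

2147.1 MPa


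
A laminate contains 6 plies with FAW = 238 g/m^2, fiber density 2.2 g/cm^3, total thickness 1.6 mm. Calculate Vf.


Vf = n * FAW / (rho_f * h * 1000) = 6 * 238 / (2.2 * 1.6 * 1000) = 0.4057

0.4057


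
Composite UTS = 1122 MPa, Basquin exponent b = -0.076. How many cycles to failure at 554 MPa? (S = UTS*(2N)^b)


N = 0.5 * (S/UTS)^(1/b) = 0.5 * (554/1122)^(1/-0.076) = 5390.6641 cycles

5390.6641 cycles


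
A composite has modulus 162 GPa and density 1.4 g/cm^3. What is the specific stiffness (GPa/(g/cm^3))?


Specific stiffness = E/rho = 162/1.4 = 115.7 GPa/(g/cm^3)

115.7 GPa/(g/cm^3)


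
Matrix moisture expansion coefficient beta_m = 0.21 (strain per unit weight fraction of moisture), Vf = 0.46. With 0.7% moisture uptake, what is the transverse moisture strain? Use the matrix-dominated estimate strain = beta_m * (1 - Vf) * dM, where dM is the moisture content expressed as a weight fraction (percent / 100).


dM = 0.7/100 = 0.007
strain = beta_m * (1-Vf) * dM = 0.21 * 0.54 * 0.007 = 0.0007938

0.0007938


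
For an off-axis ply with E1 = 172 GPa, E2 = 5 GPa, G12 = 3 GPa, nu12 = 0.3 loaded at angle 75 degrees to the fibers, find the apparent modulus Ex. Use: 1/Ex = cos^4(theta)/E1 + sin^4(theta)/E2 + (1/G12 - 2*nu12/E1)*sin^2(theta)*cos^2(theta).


cos^4(75) = 0.004487, sin^4(75) = 0.870513, sin^2(75)*cos^2(75) = 0.0625
1/G12 - 2*nu12/E1 = 1/3 - 2*0.3/172 = 0.329845 GPa^-1
1/Ex = 0.004487/172 + 0.870513/5 + 0.329845*0.0625 = 0.1947439 GPa^-1
Ex = 5.13 GPa

5.13 GPa


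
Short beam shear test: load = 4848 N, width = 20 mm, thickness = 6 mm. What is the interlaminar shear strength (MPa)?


ILSS = 3F/(4bh) = 3*4848/(4*20*6) = 30.3 MPa

30.3 MPa


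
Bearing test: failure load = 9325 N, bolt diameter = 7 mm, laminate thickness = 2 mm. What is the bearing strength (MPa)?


sigma_br = F/(d*h) = 9325/(7*2) = 666.1 MPa

666.1 MPa


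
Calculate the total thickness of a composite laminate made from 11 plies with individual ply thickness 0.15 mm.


h = n * t_ply = 11 * 0.15 = 1.65 mm

1.65 mm


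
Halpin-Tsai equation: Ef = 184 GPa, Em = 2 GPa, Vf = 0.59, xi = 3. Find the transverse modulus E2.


eta = (Ef/Em - 1)/(Ef/Em + xi) = (92.0 - 1)/(92.0 + 3) = 0.9579
E2 = Em*(1+xi*eta*Vf)/(1-eta*Vf) = 12.4 GPa

12.4 GPa


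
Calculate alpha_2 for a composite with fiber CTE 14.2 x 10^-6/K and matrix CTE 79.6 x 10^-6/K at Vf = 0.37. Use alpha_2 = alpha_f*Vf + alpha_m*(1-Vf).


alpha_2 = alpha_f*Vf + alpha_m*(1-Vf) = 14.2*0.37 + 79.6*0.63 = 55.4 x 10^-6/K

55.4 x 10^-6/K


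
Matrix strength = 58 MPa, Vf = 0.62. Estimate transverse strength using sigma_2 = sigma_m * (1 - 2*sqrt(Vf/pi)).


factor = 1 - 2*sqrt(0.62/pi) = 0.1115
sigma_2 = 58 * 0.1115 = 6.47 MPa

6.47 MPa


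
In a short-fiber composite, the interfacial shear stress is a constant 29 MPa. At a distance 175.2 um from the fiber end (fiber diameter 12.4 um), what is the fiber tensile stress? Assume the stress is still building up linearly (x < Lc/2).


Force balance: sigma_f * (pi*d^2/4) = tau * (pi*d) * x  ->  sigma_f = 4 * tau * x / d
sigma_f = 4 * 29 * 175.2 / 12.4 = 1639.0 MPa

1639.0 MPa


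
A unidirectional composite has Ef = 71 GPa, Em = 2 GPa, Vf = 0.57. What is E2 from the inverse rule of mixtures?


1/E2 = Vf/Ef + (1-Vf)/Em = 0.57/71 + 0.43/2
E2 = 4.48 GPa

4.48 GPa


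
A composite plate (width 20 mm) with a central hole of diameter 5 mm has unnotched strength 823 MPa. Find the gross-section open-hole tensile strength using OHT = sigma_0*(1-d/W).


OHT = sigma_0*(1-d/W) = 823*(1-5/20) = 617.3 MPa

617.3 MPa


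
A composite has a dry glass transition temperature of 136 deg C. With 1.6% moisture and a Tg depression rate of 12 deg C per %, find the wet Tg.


Tg_wet = Tg_dry - k*moisture = 136 - 12*1.6 = 116.8 deg C

116.8 deg C


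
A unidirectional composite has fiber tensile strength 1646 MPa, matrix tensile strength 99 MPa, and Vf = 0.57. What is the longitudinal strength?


sigma_1 = sigma_f*Vf + sigma_m*(1-Vf) = 1646*0.57 + 99*0.43 = 980.8 MPa

980.8 MPa


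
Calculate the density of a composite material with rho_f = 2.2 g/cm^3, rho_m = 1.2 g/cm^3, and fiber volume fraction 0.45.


rho_c = rho_f*Vf + rho_m*(1-Vf) = 2.2*0.45 + 1.2*0.55 = 1.65 g/cm^3

1.65 g/cm^3


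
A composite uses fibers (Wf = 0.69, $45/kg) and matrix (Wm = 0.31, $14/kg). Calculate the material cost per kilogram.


Cost = cost_f*Wf + cost_m*Wm = 45*0.69 + 14*0.31 = $35.39/kg

$35.39/kg


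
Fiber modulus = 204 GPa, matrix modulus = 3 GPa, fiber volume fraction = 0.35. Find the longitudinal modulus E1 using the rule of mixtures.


E1 = Ef*Vf + Em*(1-Vf) = 204*0.35 + 3*0.65 = 73.35 GPa

73.35 GPa


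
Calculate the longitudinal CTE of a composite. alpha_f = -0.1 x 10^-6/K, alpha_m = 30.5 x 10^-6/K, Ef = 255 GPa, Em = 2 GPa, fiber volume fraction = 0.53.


E1 = Ef*Vf + Em*(1-Vf) = 136.09
alpha_1 = (alpha_f*Ef*Vf + alpha_m*Em*(1-Vf))/E1 = 0.11 x 10^-6/K

0.11 x 10^-6/K


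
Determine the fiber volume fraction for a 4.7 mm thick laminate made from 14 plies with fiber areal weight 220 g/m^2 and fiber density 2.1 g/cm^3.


Vf = n * FAW / (rho_f * h * 1000) = 14 * 220 / (2.1 * 4.7 * 1000) = 0.3121

0.3121


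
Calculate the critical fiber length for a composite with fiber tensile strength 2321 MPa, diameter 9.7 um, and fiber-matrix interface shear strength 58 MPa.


Lc = sigma_f * d / (2 * tau_i) = 2321 * 9.7 / (2 * 58) = 194.1 um

194.1 um


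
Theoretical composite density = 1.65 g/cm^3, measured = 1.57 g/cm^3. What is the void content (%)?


Void% = (rho_theo - rho_actual)/rho_theo * 100 = (1.65 - 1.57)/1.65 * 100 = 4.85%

4.85%


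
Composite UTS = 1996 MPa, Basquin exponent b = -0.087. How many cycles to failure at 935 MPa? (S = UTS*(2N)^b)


N = 0.5 * (S/UTS)^(1/b) = 0.5 * (935/1996)^(1/-0.087) = 3052.0374 cycles

3052.0374 cycles


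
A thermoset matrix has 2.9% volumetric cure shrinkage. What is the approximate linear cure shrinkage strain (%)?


Linear shrinkage ≈ vol_shrink/3 = 2.9/3 = 0.967%

0.967%


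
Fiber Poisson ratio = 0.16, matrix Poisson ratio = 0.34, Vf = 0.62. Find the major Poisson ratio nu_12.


nu_12 = nu_f*Vf + nu_m*(1-Vf) = 0.16*0.62 + 0.34*0.38 = 0.2284

0.2284


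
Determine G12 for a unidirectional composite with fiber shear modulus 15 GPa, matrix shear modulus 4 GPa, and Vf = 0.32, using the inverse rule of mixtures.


1/G12 = Vf/Gf + (1-Vf)/Gm = 0.32/15 + 0.68/4
G12 = 5.23 GPa

5.23 GPa


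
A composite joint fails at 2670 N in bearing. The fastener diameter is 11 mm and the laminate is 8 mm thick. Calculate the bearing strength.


sigma_br = F/(d*h) = 2670/(11*8) = 30.3 MPa

30.3 MPa


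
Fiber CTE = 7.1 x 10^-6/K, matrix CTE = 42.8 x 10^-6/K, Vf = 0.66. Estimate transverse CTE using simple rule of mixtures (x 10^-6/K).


alpha_2 = alpha_f*Vf + alpha_m*(1-Vf) = 7.1*0.66 + 42.8*0.34 = 19.2 x 10^-6/K

19.2 x 10^-6/K


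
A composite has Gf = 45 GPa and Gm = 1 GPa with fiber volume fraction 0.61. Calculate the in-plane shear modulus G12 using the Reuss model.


1/G12 = Vf/Gf + (1-Vf)/Gm = 0.61/45 + 0.39/1
G12 = 2.48 GPa

2.48 GPa


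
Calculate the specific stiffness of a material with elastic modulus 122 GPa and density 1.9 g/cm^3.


Specific stiffness = E/rho = 122/1.9 = 64.2 GPa/(g/cm^3)

64.2 GPa/(g/cm^3)


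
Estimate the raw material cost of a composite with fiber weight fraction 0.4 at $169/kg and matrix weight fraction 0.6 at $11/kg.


Cost = cost_f*Wf + cost_m*Wm = 169*0.4 + 11*0.6 = $74.2/kg

$74.2/kg


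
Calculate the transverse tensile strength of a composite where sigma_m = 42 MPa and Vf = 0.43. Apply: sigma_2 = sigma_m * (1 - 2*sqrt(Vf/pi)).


factor = 1 - 2*sqrt(0.43/pi) = 0.2601
sigma_2 = 42 * 0.2601 = 10.92 MPa

10.92 MPa


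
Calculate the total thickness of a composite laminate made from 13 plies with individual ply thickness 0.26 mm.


h = n * t_ply = 13 * 0.26 = 3.38 mm

3.38 mm


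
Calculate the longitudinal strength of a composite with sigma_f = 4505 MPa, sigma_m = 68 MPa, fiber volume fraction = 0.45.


sigma_1 = sigma_f*Vf + sigma_m*(1-Vf) = 4505*0.45 + 68*0.55 = 2064.7 MPa

2064.7 MPa


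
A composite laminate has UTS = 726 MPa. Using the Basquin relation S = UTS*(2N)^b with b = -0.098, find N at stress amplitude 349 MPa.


N = 0.5 * (S/UTS)^(1/b) = 0.5 * (349/726)^(1/-0.098) = 881.0541 cycles

881.0541 cycles


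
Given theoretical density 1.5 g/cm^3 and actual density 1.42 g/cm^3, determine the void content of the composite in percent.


Void% = (rho_theo - rho_actual)/rho_theo * 100 = (1.5 - 1.42)/1.5 * 100 = 5.33%

5.33%


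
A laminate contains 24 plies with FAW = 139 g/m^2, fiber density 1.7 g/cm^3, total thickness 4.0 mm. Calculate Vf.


Vf = n * FAW / (rho_f * h * 1000) = 24 * 139 / (1.7 * 4.0 * 1000) = 0.4906

0.4906


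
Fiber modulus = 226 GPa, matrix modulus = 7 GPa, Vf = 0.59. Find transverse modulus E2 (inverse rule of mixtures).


1/E2 = Vf/Ef + (1-Vf)/Em = 0.59/226 + 0.41/7
E2 = 16.34 GPa

16.34 GPa


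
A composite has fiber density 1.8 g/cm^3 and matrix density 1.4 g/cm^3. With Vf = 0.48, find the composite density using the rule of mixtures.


rho_c = rho_f*Vf + rho_m*(1-Vf) = 1.8*0.48 + 1.4*0.52 = 1.592 g/cm^3

1.592 g/cm^3


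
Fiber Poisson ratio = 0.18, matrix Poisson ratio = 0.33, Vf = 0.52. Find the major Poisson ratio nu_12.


nu_12 = nu_f*Vf + nu_m*(1-Vf) = 0.18*0.52 + 0.33*0.48 = 0.252

0.252


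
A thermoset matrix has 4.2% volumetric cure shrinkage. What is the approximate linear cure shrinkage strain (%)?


Linear shrinkage ≈ vol_shrink/3 = 4.2/3 = 1.4%

1.4%


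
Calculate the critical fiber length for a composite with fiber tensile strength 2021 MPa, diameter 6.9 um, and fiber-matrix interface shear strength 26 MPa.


Lc = sigma_f * d / (2 * tau_i) = 2021 * 6.9 / (2 * 26) = 268.2 um

268.2 um


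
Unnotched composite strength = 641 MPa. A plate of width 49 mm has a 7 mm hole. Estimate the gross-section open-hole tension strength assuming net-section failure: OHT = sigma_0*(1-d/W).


OHT = sigma_0*(1-d/W) = 641*(1-7/49) = 549.4 MPa

549.4 MPa


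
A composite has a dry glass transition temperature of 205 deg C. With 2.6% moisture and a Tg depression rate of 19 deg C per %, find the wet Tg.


Tg_wet = Tg_dry - k*moisture = 205 - 19*2.6 = 155.6 deg C

155.6 deg C


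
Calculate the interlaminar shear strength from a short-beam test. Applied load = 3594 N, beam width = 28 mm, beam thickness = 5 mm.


ILSS = 3F/(4bh) = 3*3594/(4*28*5) = 19.25 MPa

19.25 MPa


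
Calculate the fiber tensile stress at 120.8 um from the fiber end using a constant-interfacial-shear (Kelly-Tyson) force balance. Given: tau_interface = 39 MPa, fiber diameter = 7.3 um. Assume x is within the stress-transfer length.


Force balance: sigma_f * (pi*d^2/4) = tau * (pi*d) * x  ->  sigma_f = 4 * tau * x / d
sigma_f = 4 * 39 * 120.8 / 7.3 = 2581.5 MPa

2581.5 MPa


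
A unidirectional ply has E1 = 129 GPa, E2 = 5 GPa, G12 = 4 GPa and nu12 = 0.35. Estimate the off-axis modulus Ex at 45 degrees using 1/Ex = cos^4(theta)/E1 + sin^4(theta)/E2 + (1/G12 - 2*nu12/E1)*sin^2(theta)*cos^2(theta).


cos^4(45) = 0.25, sin^4(45) = 0.25, sin^2(45)*cos^2(45) = 0.25
1/G12 - 2*nu12/E1 = 1/4 - 2*0.35/129 = 0.244574 GPa^-1
1/Ex = 0.25/129 + 0.25/5 + 0.244574*0.25 = 0.1130814 GPa^-1
Ex = 8.84 GPa

8.84 GPa


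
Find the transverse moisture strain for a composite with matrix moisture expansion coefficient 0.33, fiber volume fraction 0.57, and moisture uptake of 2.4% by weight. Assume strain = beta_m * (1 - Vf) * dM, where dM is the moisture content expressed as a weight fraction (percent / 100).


dM = 2.4/100 = 0.024
strain = beta_m * (1-Vf) * dM = 0.33 * 0.43 * 0.024 = 0.0034056

0.0034056


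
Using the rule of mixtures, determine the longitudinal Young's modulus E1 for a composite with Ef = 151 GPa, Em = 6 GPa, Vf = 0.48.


E1 = Ef*Vf + Em*(1-Vf) = 151*0.48 + 6*0.52 = 75.6 GPa

75.6 GPa


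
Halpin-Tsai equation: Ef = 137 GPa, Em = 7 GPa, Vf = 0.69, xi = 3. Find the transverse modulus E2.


eta = (Ef/Em - 1)/(Ef/Em + xi) = (19.5714 - 1)/(19.5714 + 3) = 0.8228
E2 = Em*(1+xi*eta*Vf)/(1-eta*Vf) = 43.77 GPa

43.77 GPa


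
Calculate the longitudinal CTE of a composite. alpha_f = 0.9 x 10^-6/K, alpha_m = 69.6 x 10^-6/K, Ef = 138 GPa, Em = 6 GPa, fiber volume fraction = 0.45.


E1 = Ef*Vf + Em*(1-Vf) = 65.4
alpha_1 = (alpha_f*Ef*Vf + alpha_m*Em*(1-Vf))/E1 = 4.37 x 10^-6/K

4.37 x 10^-6/K
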